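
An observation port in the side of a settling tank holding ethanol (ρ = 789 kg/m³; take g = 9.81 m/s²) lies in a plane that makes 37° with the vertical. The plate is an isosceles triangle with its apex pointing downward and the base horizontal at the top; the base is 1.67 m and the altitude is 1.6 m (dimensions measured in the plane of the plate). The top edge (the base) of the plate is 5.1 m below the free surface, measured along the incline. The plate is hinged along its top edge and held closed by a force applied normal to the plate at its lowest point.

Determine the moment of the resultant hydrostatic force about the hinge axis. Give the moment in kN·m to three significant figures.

M ≈ 26.0 kN·m

γ = ρg = 789 × 9.81 / 1000 = 7.74009 kN/m³.
The plate makes 37° with the vertical, i.e. θ = 90° − 37° = 53° to the horizontal. Measuring y along the incline from the free-surface line, vertical depth h = y·sinθ with sinθ = 0.798636.
With the apex down, the centroid sits h/3 = 1.6/3 = 0.533333 m below the base (the top edge), so y_c = 5.1 + 0.533333 = 5.63333 m and h_c = 5.63333 × 0.798636 = 4.49898 m.
A = ½ × 1.67 × 1.6 = 1.336 m².
Resultant F = γ·h_c·A = 7.74009 × 4.49898 × 1.336 = 46.5229 kN.
I_c = b·h³/36 = 1.67 × 1.6³/36 = 0.190009 m⁴.
Centre of pressure: y_p = y_c + I_c/(y_c·A) = 5.63333 + 0.190009/(5.63333 × 1.336) = 5.63333 + 0.0252466 = 5.65858 m along the plane.
The resultant acts 0.533333 + 0.0252466 = 0.55858 m (along the plate) below the hinge at the top edge, so the moment about the hinge is M = F × 0.55858 = 46.5229 × 0.55858 = 25.9868 kN·m.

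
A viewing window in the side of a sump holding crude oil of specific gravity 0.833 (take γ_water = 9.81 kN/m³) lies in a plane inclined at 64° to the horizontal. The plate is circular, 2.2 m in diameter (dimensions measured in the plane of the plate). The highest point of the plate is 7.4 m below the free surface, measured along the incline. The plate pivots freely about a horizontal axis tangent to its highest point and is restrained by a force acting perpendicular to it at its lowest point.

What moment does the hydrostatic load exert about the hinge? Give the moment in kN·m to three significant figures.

γ = 0.833 × 9.81 = 8.17173 kN/m³.
Let θ = 64° be the plate's angle to the horizontal; measure y along the incline from where the plane meets the free surface. Vertical depth h = y·sinθ with sinθ = 0.898794.
The centroid is at the centre, 1.1 m below the top of the plate, so y_c = 7.4 + 1.1 = 8.5 m and h_c = 8.5 × 0.898794 = 7.63975 m.
A = π(1.1)² = 3.80133 m².
Resultant F = γ·h_c·A = 8.17173 × 7.63975 × 3.80133 = 237.317 kN.
I_c = πr⁴/4 = π × 1.1⁴/4 = 1.1499 m⁴.
Centre of pressure: y_p = y_c + I_c/(y_c·A) = 8.5 + 1.1499/(8.5 × 3.80133) = 8.5 + 0.0355882 = 8.53559 m along the plane.
The resultant acts 1.1 + 0.0355882 = 1.13559 m (along the plate) below the hinge at the top edge, so the moment about the hinge is M = F × 1.13559 = 237.317 × 1.13559 = 269.495 kN·m.

M ≈ 269 kN·m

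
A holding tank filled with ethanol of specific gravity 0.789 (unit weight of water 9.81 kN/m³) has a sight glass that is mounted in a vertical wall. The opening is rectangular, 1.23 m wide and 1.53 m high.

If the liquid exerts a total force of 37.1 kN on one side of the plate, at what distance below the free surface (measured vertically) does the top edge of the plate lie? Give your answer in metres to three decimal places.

d_top ≈ 1.782 m

γ = 0.789 × 9.81 = 7.74009 kN/m³.
A = 1.23 × 1.53 = 1.8819 m².
From F = γ·h_c·A, the centroid depth is h_c = 37.1/(7.74009 × 1.8819) = 2.54701 m.
The centroid lies 1.53/2 = 0.765 m below the top edge, so the top edge sits at h_top = 2.54701 − 0.765 = 1.78201 m below the surface.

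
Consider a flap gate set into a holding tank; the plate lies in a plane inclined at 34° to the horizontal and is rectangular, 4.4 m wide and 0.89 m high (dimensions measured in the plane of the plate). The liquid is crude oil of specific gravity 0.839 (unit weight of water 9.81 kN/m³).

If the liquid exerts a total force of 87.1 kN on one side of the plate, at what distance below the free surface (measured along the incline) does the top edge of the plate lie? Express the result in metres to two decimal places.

γ = 0.839 × 9.81 = 8.23059 kN/m³.
A = 4.4 × 0.89 = 3.916 m².
From F = γ·h_c·A, the centroid depth is h_c = 87.1/(8.23059 × 3.916) = 2.70237 m.
Let θ = 34° be the plate's angle to the horizontal; measure y along the incline from where the plane meets the free surface. Vertical depth h = y·sinθ with sinθ = 0.559193.
Along the incline, y_c = h_c/sinθ = 2.70237/0.559193 = 4.83262 m.
The centroid lies 0.89/2 = 0.445 m below the top edge, so the top edge sits at y_top = 4.83262 − 0.445 = 4.38762 m along the incline.

y_top ≈ 4.39 m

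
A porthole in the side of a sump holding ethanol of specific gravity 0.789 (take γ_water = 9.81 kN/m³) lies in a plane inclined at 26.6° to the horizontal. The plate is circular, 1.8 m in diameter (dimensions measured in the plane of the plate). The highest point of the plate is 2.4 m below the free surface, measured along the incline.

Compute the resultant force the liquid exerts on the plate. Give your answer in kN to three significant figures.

F ≈ 29.1 kN

γ = 0.789 × 9.81 = 7.74009 kN/m³.
Let θ = 26.6° be the plate's angle to the horizontal; measure y along the incline from where the plane meets the free surface. Vertical depth h = y·sinθ with sinθ = 0.447759.
The centroid is at the centre, 0.9 m below the top of the plate, so y_c = 2.4 + 0.9 = 3.3 m and h_c = 3.3 × 0.447759 = 1.4776 m.
A = π(0.9)² = 2.54469 m².
Resultant F = γ·h_c·A = 7.74009 × 1.4776 × 2.54469 = 29.103 kN.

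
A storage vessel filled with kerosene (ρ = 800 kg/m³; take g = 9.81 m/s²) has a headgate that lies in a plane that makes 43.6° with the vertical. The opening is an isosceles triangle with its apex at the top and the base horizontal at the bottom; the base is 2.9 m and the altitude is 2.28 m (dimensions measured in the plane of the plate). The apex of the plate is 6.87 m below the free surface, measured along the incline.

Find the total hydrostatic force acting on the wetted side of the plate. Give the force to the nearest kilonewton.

γ = ρg = 800 × 9.81 / 1000 = 7.848 kN/m³.
The plate makes 43.6° with the vertical, i.e. θ = 90° − 43.6° = 46.4° to the horizontal. Measuring y along the incline from the free-surface line, vertical depth h = y·sinθ with sinθ = 0.724172.
With the apex up, the centroid sits 2h/3 = 2 × 2.28/3 = 1.52 m below the apex, so y_c = 6.87 + 1.52 = 8.39 m and h_c = 8.39 × 0.724172 = 6.0758 m.
A = ½ × 2.9 × 2.28 = 3.306 m².
Resultant F = γ·h_c·A = 7.848 × 6.0758 × 3.306 = 157.64 kN.

F ≈ 158 kN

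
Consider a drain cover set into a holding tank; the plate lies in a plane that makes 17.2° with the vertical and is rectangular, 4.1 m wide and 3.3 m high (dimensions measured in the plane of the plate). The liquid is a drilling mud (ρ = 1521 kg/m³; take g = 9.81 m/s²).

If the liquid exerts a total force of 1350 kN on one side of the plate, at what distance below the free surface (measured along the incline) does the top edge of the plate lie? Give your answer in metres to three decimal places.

y_top ≈ 5.350 m

γ = ρg = 1521 × 9.81 / 1000 = 14.92101 kN/m³.
A = 4.1 × 3.3 = 13.53 m².
From F = γ·h_c·A, the centroid depth is h_c = 1350/(14.92101 × 13.53) = 6.6871 m.
The plate makes 17.2° with the vertical, i.e. θ = 90° − 17.2° = 72.8° to the horizontal. Measuring y along the incline from the free-surface line, vertical depth h = y·sinθ with sinθ = 0.955278.
Along the incline, y_c = h_c/sinθ = 6.6871/0.955278 = 7.00016 m.
The centroid lies 3.3/2 = 1.65 m below the top edge, so the top edge sits at y_top = 7.00016 − 1.65 = 5.35016 m along the incline.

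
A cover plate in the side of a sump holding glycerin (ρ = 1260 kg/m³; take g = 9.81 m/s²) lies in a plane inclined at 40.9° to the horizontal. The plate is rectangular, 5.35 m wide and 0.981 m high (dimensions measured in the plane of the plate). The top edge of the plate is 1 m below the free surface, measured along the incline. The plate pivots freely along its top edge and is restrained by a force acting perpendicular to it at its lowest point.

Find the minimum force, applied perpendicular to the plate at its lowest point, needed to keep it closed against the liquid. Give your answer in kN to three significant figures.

P ≈ 35.1 kN

γ = ρg = 1260 × 9.81 / 1000 = 12.3606 kN/m³.
Let θ = 40.9° be the plate's angle to the horizontal; measure y along the incline from where the plane meets the free surface. Vertical depth h = y·sinθ with sinθ = 0.654741.
The centroid lies 0.981/2 = 0.4905 m below the top edge, so y_c = 1 + 0.4905 = 1.4905 m and h_c = 1.4905 × 0.654741 = 0.975891 m.
A = 5.35 × 0.981 = 5.24835 m².
Resultant F = γ·h_c·A = 12.3606 × 0.975891 × 5.24835 = 63.3087 kN.
I_c = b·h³/12 = 5.35 × 0.981³/12 = 0.420901 m⁴.
Centre of pressure: y_p = y_c + I_c/(y_c·A) = 1.4905 + 0.420901/(1.4905 × 5.24835) = 1.4905 + 0.0538053 = 1.54431 m along the plane.
The resultant acts 0.4905 + 0.0538053 = 0.544305 m (along the plate) below the hinge at the top edge, so the moment about the hinge is M = F × 0.544305 = 63.3087 × 0.544305 = 34.4592 kN·m.
A normal force at the bottom, 0.981 m from the hinge, must supply this moment: P = 34.4592/0.981 = 35.1266 kN.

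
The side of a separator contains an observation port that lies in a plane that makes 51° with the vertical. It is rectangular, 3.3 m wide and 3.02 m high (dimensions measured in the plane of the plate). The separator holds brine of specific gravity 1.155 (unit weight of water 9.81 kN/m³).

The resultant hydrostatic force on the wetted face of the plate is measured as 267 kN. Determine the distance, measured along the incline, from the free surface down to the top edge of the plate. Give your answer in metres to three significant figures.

γ = 1.155 × 9.81 = 11.33055 kN/m³.
A = 3.3 × 3.02 = 9.966 m².
From F = γ·h_c·A, the centroid depth is h_c = 267/(11.33055 × 9.966) = 2.3645 m.
The plate makes 51° with the vertical, i.e. θ = 90° − 51° = 39° to the horizontal. Measuring y along the incline from the free-surface line, vertical depth h = y·sinθ with sinθ = 0.629320.
Along the incline, y_c = h_c/sinθ = 2.3645/0.629320 = 3.75723 m.
The centroid lies 3.02/2 = 1.51 m below the top edge, so the top edge sits at y_top = 3.75723 − 1.51 = 2.24723 m along the incline.

y_top ≈ 2.25 m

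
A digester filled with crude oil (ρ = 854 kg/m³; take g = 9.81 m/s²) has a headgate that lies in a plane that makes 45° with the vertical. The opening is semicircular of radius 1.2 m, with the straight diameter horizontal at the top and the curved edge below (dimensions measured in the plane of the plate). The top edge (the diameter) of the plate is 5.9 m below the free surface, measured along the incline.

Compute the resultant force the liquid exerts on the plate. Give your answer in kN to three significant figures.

F ≈ 85.9 kN

γ = ρg = 854 × 9.81 / 1000 = 8.37774 kN/m³.
The plate makes 45° with the vertical, i.e. θ = 90° − 45° = 45° to the horizontal. Measuring y along the incline from the free-surface line, vertical depth h = y·sinθ with sinθ = 0.707107.
The centroid of a semicircle lies 4r/(3π) = 0.509296 m from the diameter, here below the top edge, so y_c = 5.9 + 0.509296 = 6.4093 m and h_c = 6.4093 × 0.707107 = 4.53206 m.
A = πr²/2 = π × 1.2²/2 = 2.26195 m².
Resultant F = γ·h_c·A = 8.37774 × 4.53206 × 2.26195 = 85.8827 kN.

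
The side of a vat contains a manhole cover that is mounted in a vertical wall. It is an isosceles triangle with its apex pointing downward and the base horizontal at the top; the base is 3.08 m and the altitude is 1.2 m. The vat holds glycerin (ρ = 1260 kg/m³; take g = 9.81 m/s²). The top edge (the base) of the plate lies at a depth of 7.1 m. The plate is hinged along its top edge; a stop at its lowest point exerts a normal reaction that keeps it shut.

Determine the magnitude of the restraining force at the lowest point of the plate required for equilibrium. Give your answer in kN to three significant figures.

P ≈ 58.6 kN

γ = ρg = 1260 × 9.81 / 1000 = 12.3606 kN/m³.
With the apex down, the centroid sits h/3 = 1.2/3 = 0.4 m below the base (the top edge), so the centroid depth is h_c = 7.1 + 0.4 = 7.5 m.
A = ½ × 3.08 × 1.2 = 1.848 m².
Resultant F = γ·h_c·A = 12.3606 × 7.5 × 1.848 = 171.318 kN.
I_c = b·h³/36 = 3.08 × 1.2³/36 = 0.14784 m⁴.
Centre of pressure: y_p = y_c + I_c/(y_c·A) = 7.5 + 0.14784/(7.5 × 1.848) = 7.5 + 0.0106667 = 7.51067 m along the plane.
The resultant acts 0.4 + 0.0106667 = 0.410667 m (along the plate) below the hinge at the top edge, so the moment about the hinge is M = F × 0.410667 = 171.318 × 0.410667 = 70.3546 kN·m.
A normal force at the bottom, 1.2 m from the hinge, must supply this moment: P = 70.3546/1.2 = 58.6288 kN.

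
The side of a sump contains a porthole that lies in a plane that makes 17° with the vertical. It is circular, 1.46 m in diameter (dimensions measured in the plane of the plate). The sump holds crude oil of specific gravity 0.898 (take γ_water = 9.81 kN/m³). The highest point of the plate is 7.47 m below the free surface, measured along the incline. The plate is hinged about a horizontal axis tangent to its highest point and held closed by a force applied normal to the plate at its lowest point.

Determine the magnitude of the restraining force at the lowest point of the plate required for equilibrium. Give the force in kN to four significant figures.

P ≈ 59.11 kN

γ = 0.898 × 9.81 = 8.80938 kN/m³.
The plate makes 17° with the vertical, i.e. θ = 90° − 17° = 73° to the horizontal. Measuring y along the incline from the free-surface line, vertical depth h = y·sinθ with sinθ = 0.956305.
The centroid is at the centre, 0.73 m below the top of the plate, so y_c = 7.47 + 0.73 = 8.2 m and h_c = 8.2 × 0.956305 = 7.8417 m.
A = π(0.73)² = 1.67415 m².
Resultant F = γ·h_c·A = 8.80938 × 7.8417 × 1.67415 = 115.651 kN.
I_c = πr⁴/4 = π × 0.73⁴/4 = 0.223039 m⁴.
Centre of pressure: y_p = y_c + I_c/(y_c·A) = 8.2 + 0.223039/(8.2 × 1.67415) = 8.2 + 0.016247 = 8.21625 m along the plane.
The resultant acts 0.73 + 0.016247 = 0.746247 m (along the plate) below the hinge at the top edge, so the moment about the hinge is M = F × 0.746247 = 115.651 × 0.746247 = 86.3042 kN·m.
A normal force at the bottom, 1.46 m from the hinge, must supply this moment: P = 86.3042/1.46 = 59.1125 kN.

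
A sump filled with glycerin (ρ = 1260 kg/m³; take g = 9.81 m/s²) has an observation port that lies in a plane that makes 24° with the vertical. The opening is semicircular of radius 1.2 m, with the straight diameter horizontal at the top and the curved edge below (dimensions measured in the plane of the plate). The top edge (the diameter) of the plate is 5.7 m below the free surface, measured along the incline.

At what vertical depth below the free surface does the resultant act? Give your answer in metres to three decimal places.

h_p = 5.687 m

γ = ρg = 1260 × 9.81 / 1000 = 12.3606 kN/m³.
The plate makes 24° with the vertical, i.e. θ = 90° − 24° = 66° to the horizontal. Measuring y along the incline from the free-surface line, vertical depth h = y·sinθ with sinθ = 0.913545.
The centroid of a semicircle lies 4r/(3π) = 0.509296 m from the diameter, here below the top edge, so y_c = 5.7 + 0.509296 = 6.2093 m and h_c = 6.2093 × 0.913545 = 5.67247 m.
A = πr²/2 = π × 1.2²/2 = 2.26195 m².
Resultant F = γ·h_c·A = 12.3606 × 5.67247 × 2.26195 = 158.597 kN.
I_c = (π/8 − 8/(9π))·r⁴ = 0.109757 × 1.2⁴ = 0.227592 m⁴.
Centre of pressure: y_p = y_c + I_c/(y_c·A) = 6.2093 + 0.227592/(6.2093 × 2.26195) = 6.2093 + 0.0162043 = 6.2255 m along the plane.
Vertically, h_p = y_p·sinθ = 6.2255 × 0.913545 = 5.68727 m.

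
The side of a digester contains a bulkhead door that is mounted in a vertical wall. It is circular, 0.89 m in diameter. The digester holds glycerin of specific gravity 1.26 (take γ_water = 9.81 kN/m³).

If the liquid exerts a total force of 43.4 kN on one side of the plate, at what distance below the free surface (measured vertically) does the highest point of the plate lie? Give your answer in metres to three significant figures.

γ = 1.26 × 9.81 = 12.3606 kN/m³.
A = π(0.445)² = 0.622114 m².
From F = γ·h_c·A, the centroid depth is h_c = 43.4/(12.3606 × 0.622114) = 5.64391 m.
The centroid is at the centre, 0.445 m below the top of the plate, so the highest point sits at h_top = 5.64391 − 0.445 = 5.19891 m below the surface.

d_top ≈ 5.20 m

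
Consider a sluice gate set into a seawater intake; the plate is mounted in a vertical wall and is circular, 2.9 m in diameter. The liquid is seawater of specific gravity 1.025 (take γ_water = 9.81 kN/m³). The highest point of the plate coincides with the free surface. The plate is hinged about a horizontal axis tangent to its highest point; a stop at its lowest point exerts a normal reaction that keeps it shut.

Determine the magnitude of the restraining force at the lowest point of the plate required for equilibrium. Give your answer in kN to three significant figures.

γ = 1.025 × 9.81 = 10.05525 kN/m³.
The centroid is at the centre, 1.45 m below the top of the plate, so the centroid depth is h_c = 1.45 m.
A = π(1.45)² = 6.6052 m².
Resultant F = γ·h_c·A = 10.05525 × 1.45 × 6.6052 = 96.3046 kN.
I_c = πr⁴/4 = π × 1.45⁴/4 = 3.47186 m⁴.
Centre of pressure: y_p = y_c + I_c/(y_c·A) = 1.45 + 3.47186/(1.45 × 6.6052) = 1.45 + 0.3625 = 1.8125 m along the plane.
The resultant acts 1.45 + 0.3625 = 1.8125 m (along the plate) below the hinge at the top edge, so the moment about the hinge is M = F × 1.8125 = 96.3046 × 1.8125 = 174.552 kN·m.
A normal force at the bottom, 2.9 m from the hinge, must supply this moment: P = 174.552/2.9 = 60.1903 kN.

P ≈ 60.2 kN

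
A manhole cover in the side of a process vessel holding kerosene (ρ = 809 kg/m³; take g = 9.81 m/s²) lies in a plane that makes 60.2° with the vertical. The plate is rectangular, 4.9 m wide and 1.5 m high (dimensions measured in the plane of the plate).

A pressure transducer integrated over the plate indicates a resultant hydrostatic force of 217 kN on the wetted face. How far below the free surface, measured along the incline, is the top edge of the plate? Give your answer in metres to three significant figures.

y_top ≈ 6.74 m

γ = ρg = 809 × 9.81 / 1000 = 7.93629 kN/m³.
A = 4.9 × 1.5 = 7.35 m².
From F = γ·h_c·A, the centroid depth is h_c = 217/(7.93629 × 7.35) = 3.7201 m.
The plate makes 60.2° with the vertical, i.e. θ = 90° − 60.2° = 29.8° to the horizontal. Measuring y along the incline from the free-surface line, vertical depth h = y·sinθ with sinθ = 0.496974.
Along the incline, y_c = h_c/sinθ = 3.7201/0.496974 = 7.4855 m.
The centroid lies 1.5/2 = 0.75 m below the top edge, so the top edge sits at y_top = 7.4855 − 0.75 = 6.7355 m along the incline.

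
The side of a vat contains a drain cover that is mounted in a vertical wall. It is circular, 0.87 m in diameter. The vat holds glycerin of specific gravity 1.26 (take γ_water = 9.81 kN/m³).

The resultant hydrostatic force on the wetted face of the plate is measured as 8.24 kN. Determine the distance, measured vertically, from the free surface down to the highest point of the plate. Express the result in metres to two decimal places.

d_top ≈ 0.69 m

γ = 1.26 × 9.81 = 12.3606 kN/m³.
A = π(0.435)² = 0.594468 m².
From F = γ·h_c·A, the centroid depth is h_c = 8.24/(12.3606 × 0.594468) = 1.1214 m.
The centroid is at the centre, 0.435 m below the top of the plate, so the highest point sits at h_top = 1.1214 − 0.435 = 0.6864 m below the surface.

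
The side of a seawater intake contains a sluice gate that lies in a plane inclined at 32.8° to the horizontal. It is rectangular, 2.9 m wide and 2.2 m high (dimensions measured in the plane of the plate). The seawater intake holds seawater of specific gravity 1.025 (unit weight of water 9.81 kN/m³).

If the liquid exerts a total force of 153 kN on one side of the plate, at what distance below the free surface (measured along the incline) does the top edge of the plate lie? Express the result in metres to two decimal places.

γ = 1.025 × 9.81 = 10.05525 kN/m³.
A = 2.9 × 2.2 = 6.38 m².
From F = γ·h_c·A, the centroid depth is h_c = 153/(10.05525 × 6.38) = 2.38494 m.
Let θ = 32.8° be the plate's angle to the horizontal; measure y along the incline from where the plane meets the free surface. Vertical depth h = y·sinθ with sinθ = 0.541708.
Along the incline, y_c = h_c/sinθ = 2.38494/0.541708 = 4.40263 m.
The centroid lies 2.2/2 = 1.1 m below the top edge, so the top edge sits at y_top = 4.40263 − 1.1 = 3.30263 m along the incline.

y_top ≈ 3.30 m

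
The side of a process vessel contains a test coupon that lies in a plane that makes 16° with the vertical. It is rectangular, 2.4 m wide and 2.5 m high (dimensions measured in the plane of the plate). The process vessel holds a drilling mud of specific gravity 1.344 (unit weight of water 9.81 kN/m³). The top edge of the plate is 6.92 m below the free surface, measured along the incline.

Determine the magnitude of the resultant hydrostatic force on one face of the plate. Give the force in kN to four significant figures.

F ≈ 621.3 kN

γ = 1.344 × 9.81 = 13.18464 kN/m³.
The plate makes 16° with the vertical, i.e. θ = 90° − 16° = 74° to the horizontal. Measuring y along the incline from the free-surface line, vertical depth h = y·sinθ with sinθ = 0.961262.
The centroid lies 2.5/2 = 1.25 m below the top edge, so y_c = 6.92 + 1.25 = 8.17 m and h_c = 8.17 × 0.961262 = 7.85351 m.
A = 2.4 × 2.5 = 6 m².
Resultant F = γ·h_c·A = 13.18464 × 7.85351 × 6 = 621.274 kN.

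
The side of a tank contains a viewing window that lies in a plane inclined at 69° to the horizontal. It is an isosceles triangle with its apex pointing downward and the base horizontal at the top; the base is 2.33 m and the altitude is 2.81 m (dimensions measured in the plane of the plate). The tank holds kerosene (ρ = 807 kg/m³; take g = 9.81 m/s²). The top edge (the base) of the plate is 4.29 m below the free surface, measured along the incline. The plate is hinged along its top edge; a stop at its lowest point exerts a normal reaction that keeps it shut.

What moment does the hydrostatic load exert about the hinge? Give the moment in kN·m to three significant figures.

M ≈ 129 kN·m

γ = ρg = 807 × 9.81 / 1000 = 7.91667 kN/m³.
Let θ = 69° be the plate's angle to the horizontal; measure y along the incline from where the plane meets the free surface. Vertical depth h = y·sinθ with sinθ = 0.933580.
With the apex down, the centroid sits h/3 = 2.81/3 = 0.936667 m below the base (the top edge), so y_c = 4.29 + 0.936667 = 5.22667 m and h_c = 5.22667 × 0.933580 = 4.87951 m.
A = ½ × 2.33 × 2.81 = 3.27365 m².
Resultant F = γ·h_c·A = 7.91667 × 4.87951 × 3.27365 = 126.459 kN.
I_c = b·h³/36 = 2.33 × 2.81³/36 = 1.43606 m⁴.
Centre of pressure: y_p = y_c + I_c/(y_c·A) = 5.22667 + 1.43606/(5.22667 × 3.27365) = 5.22667 + 0.0839296 = 5.3106 m along the plane.
The resultant acts 0.936667 + 0.0839296 = 1.0206 m (along the plate) below the hinge at the top edge, so the moment about the hinge is M = F × 1.0206 = 126.459 × 1.0206 = 129.064 kN·m.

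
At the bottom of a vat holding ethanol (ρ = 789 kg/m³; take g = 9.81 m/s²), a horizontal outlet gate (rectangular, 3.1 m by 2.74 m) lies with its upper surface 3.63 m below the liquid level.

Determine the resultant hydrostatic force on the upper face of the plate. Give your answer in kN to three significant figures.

F ≈ 239 kN

γ = ρg = 789 × 9.81 / 1000 = 7.74009 kN/m³.
The plate is horizontal, so pressure is uniform at p = γ·h = 7.74009 × 3.63 = 28.0965 kN/m².
A = 3.1 × 2.74 = 8.494 m².
F = p·A = 28.0965 × 8.494 = 238.652 kN.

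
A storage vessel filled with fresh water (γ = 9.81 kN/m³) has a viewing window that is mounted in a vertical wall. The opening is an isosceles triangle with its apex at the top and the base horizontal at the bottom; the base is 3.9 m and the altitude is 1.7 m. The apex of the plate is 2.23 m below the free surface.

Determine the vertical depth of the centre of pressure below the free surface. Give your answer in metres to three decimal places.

h_p = 3.411 m

γ = 9.81 kN/m³.
With the apex up, the centroid sits 2h/3 = 2 × 1.7/3 = 1.13333 m below the apex, so the centroid depth is h_c = 2.23 + 1.13333 = 3.36333 m.
A = ½ × 3.9 × 1.7 = 3.315 m².
Resultant F = γ·h_c·A = 9.81 × 3.36333 × 3.315 = 109.376 kN.
I_c = b·h³/36 = 3.9 × 1.7³/36 = 0.532242 m⁴.
Centre of pressure: y_p = y_c + I_c/(y_c·A) = 3.36333 + 0.532242/(3.36333 × 3.315) = 3.36333 + 0.0477371 = 3.41107 m along the plane.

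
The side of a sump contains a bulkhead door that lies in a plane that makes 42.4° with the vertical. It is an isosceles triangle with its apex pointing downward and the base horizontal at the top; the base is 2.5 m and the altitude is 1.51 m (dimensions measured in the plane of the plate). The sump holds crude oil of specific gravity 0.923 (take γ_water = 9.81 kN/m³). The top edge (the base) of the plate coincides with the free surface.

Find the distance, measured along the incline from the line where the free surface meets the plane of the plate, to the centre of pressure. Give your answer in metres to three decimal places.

γ = 0.923 × 9.81 = 9.05463 kN/m³.
The plate makes 42.4° with the vertical, i.e. θ = 90° − 42.4° = 47.6° to the horizontal. Measuring y along the incline from the free-surface line, vertical depth h = y·sinθ with sinθ = 0.738455.
With the apex down, the centroid sits h/3 = 1.51/3 = 0.503333 m below the base (the top edge), so y_c = 0.503333 m and h_c = 0.503333 × 0.738455 = 0.371689 m.
A = ½ × 2.5 × 1.51 = 1.8875 m².
Resultant F = γ·h_c·A = 9.05463 × 0.371689 × 1.8875 = 6.35239 kN.
I_c = b·h³/36 = 2.5 × 1.51³/36 = 0.239094 m⁴.
Centre of pressure: y_p = y_c + I_c/(y_c·A) = 0.503333 + 0.239094/(0.503333 × 1.8875) = 0.503333 + 0.251667 = 0.755 m along the plane.

y_p = 0.755 m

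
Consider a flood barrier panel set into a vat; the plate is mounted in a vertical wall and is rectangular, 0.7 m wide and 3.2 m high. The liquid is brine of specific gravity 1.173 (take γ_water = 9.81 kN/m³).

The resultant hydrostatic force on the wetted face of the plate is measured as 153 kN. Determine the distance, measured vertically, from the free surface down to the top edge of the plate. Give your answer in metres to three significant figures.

d_top ≈ 4.34 m

γ = 1.173 × 9.81 = 11.50713 kN/m³.
A = 0.7 × 3.2 = 2.24 m².
From F = γ·h_c·A, the centroid depth is h_c = 153/(11.50713 × 2.24) = 5.93576 m.
The centroid lies 3.2/2 = 1.6 m below the top edge, so the top edge sits at h_top = 5.93576 − 1.6 = 4.33576 m below the surface.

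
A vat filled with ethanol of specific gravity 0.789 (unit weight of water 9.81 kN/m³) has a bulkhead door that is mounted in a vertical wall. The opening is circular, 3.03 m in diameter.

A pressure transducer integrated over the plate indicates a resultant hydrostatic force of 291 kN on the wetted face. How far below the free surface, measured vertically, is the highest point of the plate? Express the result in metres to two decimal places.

γ = 0.789 × 9.81 = 7.74009 kN/m³.
A = π(1.515)² = 7.21066 m².
From F = γ·h_c·A, the centroid depth is h_c = 291/(7.74009 × 7.21066) = 5.21401 m.
The centroid is at the centre, 1.515 m below the top of the plate, so the highest point sits at h_top = 5.21401 − 1.515 = 3.69901 m below the surface.

d_top ≈ 3.70 m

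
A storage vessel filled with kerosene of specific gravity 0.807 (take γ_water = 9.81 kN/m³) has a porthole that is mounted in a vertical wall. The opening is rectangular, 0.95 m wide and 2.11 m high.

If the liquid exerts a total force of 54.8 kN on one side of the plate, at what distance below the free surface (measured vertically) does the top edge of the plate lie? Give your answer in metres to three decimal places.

γ = 0.807 × 9.81 = 7.91667 kN/m³.
A = 0.95 × 2.11 = 2.0045 m².
From F = γ·h_c·A, the centroid depth is h_c = 54.8/(7.91667 × 2.0045) = 3.45328 m.
The centroid lies 2.11/2 = 1.055 m below the top edge, so the top edge sits at h_top = 3.45328 − 1.055 = 2.39828 m below the surface.

d_top ≈ 2.398 m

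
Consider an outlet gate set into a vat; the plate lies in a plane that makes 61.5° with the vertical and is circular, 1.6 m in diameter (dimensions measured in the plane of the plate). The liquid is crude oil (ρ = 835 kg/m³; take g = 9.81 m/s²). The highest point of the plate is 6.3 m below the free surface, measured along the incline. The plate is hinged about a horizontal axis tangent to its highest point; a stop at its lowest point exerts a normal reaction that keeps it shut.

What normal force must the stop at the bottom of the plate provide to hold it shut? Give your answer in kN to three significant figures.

γ = ρg = 835 × 9.81 / 1000 = 8.19135 kN/m³.
The plate makes 61.5° with the vertical, i.e. θ = 90° − 61.5° = 28.5° to the horizontal. Measuring y along the incline from the free-surface line, vertical depth h = y·sinθ with sinθ = 0.477159.
The centroid is at the centre, 0.8 m below the top of the plate, so y_c = 6.3 + 0.8 = 7.1 m and h_c = 7.1 × 0.477159 = 3.38783 m.
A = π(0.8)² = 2.01062 m².
Resultant F = γ·h_c·A = 8.19135 × 3.38783 × 2.01062 = 55.7965 kN.
I_c = πr⁴/4 = π × 0.8⁴/4 = 0.321699 m⁴.
Centre of pressure: y_p = y_c + I_c/(y_c·A) = 7.1 + 0.321699/(7.1 × 2.01062) = 7.1 + 0.0225352 = 7.12254 m along the plane.
The resultant acts 0.8 + 0.0225352 = 0.822535 m (along the plate) below the hinge at the top edge, so the moment about the hinge is M = F × 0.822535 = 55.7965 × 0.822535 = 45.8946 kN·m.
A normal force at the bottom, 1.6 m from the hinge, must supply this moment: P = 45.8946/1.6 = 28.6841 kN.

P ≈ 28.7 kN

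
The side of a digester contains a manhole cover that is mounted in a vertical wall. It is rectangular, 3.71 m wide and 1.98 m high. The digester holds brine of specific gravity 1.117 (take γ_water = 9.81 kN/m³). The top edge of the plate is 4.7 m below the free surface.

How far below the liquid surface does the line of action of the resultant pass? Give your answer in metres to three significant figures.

h_p = 5.75 m

γ = 1.117 × 9.81 = 10.95777 kN/m³.
The centroid lies 1.98/2 = 0.99 m below the top edge, so the centroid depth is h_c = 4.7 + 0.99 = 5.69 m.
A = 3.71 × 1.98 = 7.3458 m².
Resultant F = γ·h_c·A = 10.95777 × 5.69 × 7.3458 = 458.009 kN.
I_c = b·h³/12 = 3.71 × 1.98³/12 = 2.39987 m⁴.
Centre of pressure: y_p = y_c + I_c/(y_c·A) = 5.69 + 2.39987/(5.69 × 7.3458) = 5.69 + 0.0574165 = 5.74742 m along the plane.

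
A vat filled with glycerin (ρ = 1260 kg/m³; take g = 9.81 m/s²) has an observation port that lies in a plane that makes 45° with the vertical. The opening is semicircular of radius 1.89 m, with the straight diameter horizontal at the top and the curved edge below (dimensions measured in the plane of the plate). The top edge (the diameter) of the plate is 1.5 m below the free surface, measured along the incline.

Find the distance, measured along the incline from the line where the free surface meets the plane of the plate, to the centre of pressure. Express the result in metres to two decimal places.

γ = ρg = 1260 × 9.81 / 1000 = 12.3606 kN/m³.
The plate makes 45° with the vertical, i.e. θ = 90° − 45° = 45° to the horizontal. Measuring y along the incline from the free-surface line, vertical depth h = y·sinθ with sinθ = 0.707107.
The centroid of a semicircle lies 4r/(3π) = 0.802141 m from the diameter, here below the top edge, so y_c = 1.5 + 0.802141 = 2.30214 m and h_c = 2.30214 × 0.707107 = 1.62786 m.
A = πr²/2 = π × 1.89²/2 = 5.61104 m².
Resultant F = γ·h_c·A = 12.3606 × 1.62786 × 5.61104 = 112.902 kN.
I_c = (π/8 − 8/(9π))·r⁴ = 0.109757 × 1.89⁴ = 1.40049 m⁴.
Centre of pressure: y_p = y_c + I_c/(y_c·A) = 2.30214 + 1.40049/(2.30214 × 5.61104) = 2.30214 + 0.108419 = 2.41056 m along the plane.

y_p = 2.41 m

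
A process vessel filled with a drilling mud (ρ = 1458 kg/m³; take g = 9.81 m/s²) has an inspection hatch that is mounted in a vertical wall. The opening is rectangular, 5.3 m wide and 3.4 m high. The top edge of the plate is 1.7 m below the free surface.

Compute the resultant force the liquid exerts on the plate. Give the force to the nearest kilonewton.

F ≈ 876 kN

γ = ρg = 1458 × 9.81 / 1000 = 14.30298 kN/m³.
The centroid lies 3.4/2 = 1.7 m below the top edge, so the centroid depth is h_c = 1.7 + 1.7 = 3.4 m.
A = 5.3 × 3.4 = 18.02 m².
Resultant F = γ·h_c·A = 14.30298 × 3.4 × 18.02 = 876.315 kN.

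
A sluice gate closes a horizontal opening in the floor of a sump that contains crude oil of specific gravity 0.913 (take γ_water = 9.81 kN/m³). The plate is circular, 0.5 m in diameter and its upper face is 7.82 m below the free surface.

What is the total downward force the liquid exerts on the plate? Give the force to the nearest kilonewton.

F ≈ 14 kN

γ = 0.913 × 9.81 = 8.95653 kN/m³.
The plate is horizontal, so pressure is uniform at p = γ·h = 8.95653 × 7.82 = 70.0401 kN/m².
A = π(0.25)² = 0.19635 m².
F = p·A = 70.0401 × 0.19635 = 13.7524 kN.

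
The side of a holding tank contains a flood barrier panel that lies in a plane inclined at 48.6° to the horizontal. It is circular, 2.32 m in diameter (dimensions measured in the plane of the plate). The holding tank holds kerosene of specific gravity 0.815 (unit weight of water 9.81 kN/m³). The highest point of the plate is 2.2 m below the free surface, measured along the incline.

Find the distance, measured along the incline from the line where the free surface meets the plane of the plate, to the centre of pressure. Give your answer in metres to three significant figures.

y_p = 3.46 m

γ = 0.815 × 9.81 = 7.99515 kN/m³.
Let θ = 48.6° be the plate's angle to the horizontal; measure y along the incline from where the plane meets the free surface. Vertical depth h = y·sinθ with sinθ = 0.750111.
The centroid is at the centre, 1.16 m below the top of the plate, so y_c = 2.2 + 1.16 = 3.36 m and h_c = 3.36 × 0.750111 = 2.52037 m.
A = π(1.16)² = 4.22733 m².
Resultant F = γ·h_c·A = 7.99515 × 2.52037 × 4.22733 = 85.1838 kN.
I_c = πr⁴/4 = π × 1.16⁴/4 = 1.42207 m⁴.
Centre of pressure: y_p = y_c + I_c/(y_c·A) = 3.36 + 1.42207/(3.36 × 4.22733) = 3.36 + 0.100119 = 3.46012 m along the plane.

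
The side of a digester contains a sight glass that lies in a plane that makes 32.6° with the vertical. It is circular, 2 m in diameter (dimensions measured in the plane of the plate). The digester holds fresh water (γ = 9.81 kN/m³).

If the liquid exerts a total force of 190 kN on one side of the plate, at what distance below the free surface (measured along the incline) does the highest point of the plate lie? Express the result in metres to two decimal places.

γ = 9.81 kN/m³.
A = π(1)² = 3.14159 m².
From F = γ·h_c·A, the centroid depth is h_c = 190/(9.81 × 3.14159) = 6.16503 m.
The plate makes 32.6° with the vertical, i.e. θ = 90° − 32.6° = 57.4° to the horizontal. Measuring y along the incline from the free-surface line, vertical depth h = y·sinθ with sinθ = 0.842452.
Along the incline, y_c = h_c/sinθ = 6.16503/0.842452 = 7.31796 m.
The centroid is at the centre, 1 m below the top of the plate, so the highest point sits at y_top = 7.31796 − 1 = 6.31796 m along the incline.

y_top ≈ 6.32 m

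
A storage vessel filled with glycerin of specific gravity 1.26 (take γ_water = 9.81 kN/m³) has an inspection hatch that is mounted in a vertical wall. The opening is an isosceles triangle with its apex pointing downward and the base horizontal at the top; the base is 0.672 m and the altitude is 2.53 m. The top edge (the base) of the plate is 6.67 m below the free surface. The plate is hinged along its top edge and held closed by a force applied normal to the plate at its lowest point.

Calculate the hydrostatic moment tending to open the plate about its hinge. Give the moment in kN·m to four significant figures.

γ = 1.26 × 9.81 = 12.3606 kN/m³.
With the apex down, the centroid sits h/3 = 2.53/3 = 0.843333 m below the base (the top edge), so the centroid depth is h_c = 6.67 + 0.843333 = 7.51333 m.
A = ½ × 0.672 × 2.53 = 0.85008 m².
Resultant F = γ·h_c·A = 12.3606 × 7.51333 × 0.85008 = 78.9463 kN.
I_c = b·h³/36 = 0.672 × 2.53³/36 = 0.302293 m⁴.
Centre of pressure: y_p = y_c + I_c/(y_c·A) = 7.51333 + 0.302293/(7.51333 × 0.85008) = 7.51333 + 0.0473299 = 7.56066 m along the plane.
The resultant acts 0.843333 + 0.0473299 = 0.890663 m (along the plate) below the hinge at the top edge, so the moment about the hinge is M = F × 0.890663 = 78.9463 × 0.890663 = 70.3145 kN·m.

M ≈ 70.31 kN·m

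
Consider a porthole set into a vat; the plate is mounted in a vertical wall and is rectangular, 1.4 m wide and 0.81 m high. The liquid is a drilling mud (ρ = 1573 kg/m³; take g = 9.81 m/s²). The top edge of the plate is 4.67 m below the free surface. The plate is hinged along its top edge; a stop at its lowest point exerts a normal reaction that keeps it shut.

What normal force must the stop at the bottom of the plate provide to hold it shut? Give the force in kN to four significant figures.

γ = ρg = 1573 × 9.81 / 1000 = 15.43113 kN/m³.
The centroid lies 0.81/2 = 0.405 m below the top edge, so the centroid depth is h_c = 4.67 + 0.405 = 5.075 m.
A = 1.4 × 0.81 = 1.134 m².
Resultant F = γ·h_c·A = 15.43113 × 5.075 × 1.134 = 88.8069 kN.
I_c = b·h³/12 = 1.4 × 0.81³/12 = 0.0620015 m⁴.
Centre of pressure: y_p = y_c + I_c/(y_c·A) = 5.075 + 0.0620015/(5.075 × 1.134) = 5.075 + 0.0107734 = 5.08577 m along the plane.
The resultant acts 0.405 + 0.0107734 = 0.415773 m (along the plate) below the hinge at the top edge, so the moment about the hinge is M = F × 0.415773 = 88.8069 × 0.415773 = 36.9235 kN·m.
A normal force at the bottom, 0.81 m from the hinge, must supply this moment: P = 36.9235/0.81 = 45.5846 kN.

P ≈ 45.58 kN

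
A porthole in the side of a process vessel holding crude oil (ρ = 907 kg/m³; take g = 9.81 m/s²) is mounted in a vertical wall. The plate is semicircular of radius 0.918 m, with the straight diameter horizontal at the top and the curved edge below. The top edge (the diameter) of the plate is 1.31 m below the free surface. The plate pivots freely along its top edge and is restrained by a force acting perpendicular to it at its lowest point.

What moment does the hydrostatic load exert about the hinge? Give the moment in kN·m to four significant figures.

M ≈ 8.493 kN·m

γ = ρg = 907 × 9.81 / 1000 = 8.89767 kN/m³.
The centroid of a semicircle lies 4r/(3π) = 0.389611 m from the diameter, here below the top edge, so the centroid depth is h_c = 1.31 + 0.389611 = 1.69961 m.
A = πr²/2 = π × 0.918²/2 = 1.32375 m².
Resultant F = γ·h_c·A = 8.89767 × 1.69961 × 1.32375 = 20.0185 kN.
I_c = (π/8 − 8/(9π))·r⁴ = 0.109757 × 0.918⁴ = 0.0779476 m⁴.
Centre of pressure: y_p = y_c + I_c/(y_c·A) = 1.69961 + 0.0779476/(1.69961 × 1.32375) = 1.69961 + 0.0346456 = 1.73426 m along the plane.
The resultant acts 0.389611 + 0.0346456 = 0.424257 m (along the plate) below the hinge at the top edge, so the moment about the hinge is M = F × 0.424257 = 20.0185 × 0.424257 = 8.49299 kN·m.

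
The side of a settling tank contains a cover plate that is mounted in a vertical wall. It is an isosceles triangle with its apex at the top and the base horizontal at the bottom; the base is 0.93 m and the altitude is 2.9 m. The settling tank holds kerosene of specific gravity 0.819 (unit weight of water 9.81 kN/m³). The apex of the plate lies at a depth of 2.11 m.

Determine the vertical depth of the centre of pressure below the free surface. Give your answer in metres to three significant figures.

h_p = 4.16 m

γ = 0.819 × 9.81 = 8.03439 kN/m³.
With the apex up, the centroid sits 2h/3 = 2 × 2.9/3 = 1.93333 m below the apex, so the centroid depth is h_c = 2.11 + 1.93333 = 4.04333 m.
A = ½ × 0.93 × 2.9 = 1.3485 m².
Resultant F = γ·h_c·A = 8.03439 × 4.04333 × 1.3485 = 43.807 kN.
I_c = b·h³/36 = 0.93 × 2.9³/36 = 0.630049 m⁴.
Centre of pressure: y_p = y_c + I_c/(y_c·A) = 4.04333 + 0.630049/(4.04333 × 1.3485) = 4.04333 + 0.115554 = 4.15888 m along the plane.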